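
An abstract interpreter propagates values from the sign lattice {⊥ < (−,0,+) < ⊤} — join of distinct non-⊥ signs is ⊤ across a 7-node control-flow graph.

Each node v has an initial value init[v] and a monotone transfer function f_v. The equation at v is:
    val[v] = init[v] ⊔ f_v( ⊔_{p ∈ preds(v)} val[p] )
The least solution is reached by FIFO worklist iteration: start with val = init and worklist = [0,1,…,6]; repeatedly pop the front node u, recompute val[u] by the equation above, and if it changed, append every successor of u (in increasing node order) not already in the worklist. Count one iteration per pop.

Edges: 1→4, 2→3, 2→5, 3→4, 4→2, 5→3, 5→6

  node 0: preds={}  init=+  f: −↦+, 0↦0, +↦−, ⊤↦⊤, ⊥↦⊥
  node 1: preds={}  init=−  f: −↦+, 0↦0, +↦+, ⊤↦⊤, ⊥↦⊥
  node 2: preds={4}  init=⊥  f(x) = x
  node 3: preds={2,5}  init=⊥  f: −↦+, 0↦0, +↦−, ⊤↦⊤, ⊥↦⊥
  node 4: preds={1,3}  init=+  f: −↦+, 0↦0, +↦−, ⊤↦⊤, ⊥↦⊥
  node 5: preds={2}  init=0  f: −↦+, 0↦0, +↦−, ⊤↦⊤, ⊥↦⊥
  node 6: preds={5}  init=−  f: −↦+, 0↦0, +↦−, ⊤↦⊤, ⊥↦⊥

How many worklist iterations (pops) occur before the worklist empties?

10

Iteration log — 10 steps:
  step 1. node 0  ⊔preds=⊥  new=+  stable
  step 2. node 1  ⊔preds=⊥  new=−  stable
  step 3. node 2  ⊔preds=+  new=+  old=⊥  +wl: 
  step 4. node 3  ⊔preds=⊤  new=⊤  old=⊥  +wl: 
  step 5. node 4  ⊔preds=⊤  new=⊤  old=+  +wl: 2
  step 6. node 5  ⊔preds=+  new=⊤  old=0  +wl: 3
  step 7. node 6  ⊔preds=⊤  new=⊤  old=−  +wl: 
  step 8. node 2  ⊔preds=⊤  new=⊤  old=+  +wl: 5
  step 9. node 3  ⊔preds=⊤  new=⊤  stable
  step 10. node 5  ⊔preds=⊤  new=⊤  stable

Least fixpoint reached:
  node 0: +
  node 1: −
  node 2: ⊤
  node 3: ⊤
  node 4: ⊤
  node 5: ⊤
  node 6: ⊤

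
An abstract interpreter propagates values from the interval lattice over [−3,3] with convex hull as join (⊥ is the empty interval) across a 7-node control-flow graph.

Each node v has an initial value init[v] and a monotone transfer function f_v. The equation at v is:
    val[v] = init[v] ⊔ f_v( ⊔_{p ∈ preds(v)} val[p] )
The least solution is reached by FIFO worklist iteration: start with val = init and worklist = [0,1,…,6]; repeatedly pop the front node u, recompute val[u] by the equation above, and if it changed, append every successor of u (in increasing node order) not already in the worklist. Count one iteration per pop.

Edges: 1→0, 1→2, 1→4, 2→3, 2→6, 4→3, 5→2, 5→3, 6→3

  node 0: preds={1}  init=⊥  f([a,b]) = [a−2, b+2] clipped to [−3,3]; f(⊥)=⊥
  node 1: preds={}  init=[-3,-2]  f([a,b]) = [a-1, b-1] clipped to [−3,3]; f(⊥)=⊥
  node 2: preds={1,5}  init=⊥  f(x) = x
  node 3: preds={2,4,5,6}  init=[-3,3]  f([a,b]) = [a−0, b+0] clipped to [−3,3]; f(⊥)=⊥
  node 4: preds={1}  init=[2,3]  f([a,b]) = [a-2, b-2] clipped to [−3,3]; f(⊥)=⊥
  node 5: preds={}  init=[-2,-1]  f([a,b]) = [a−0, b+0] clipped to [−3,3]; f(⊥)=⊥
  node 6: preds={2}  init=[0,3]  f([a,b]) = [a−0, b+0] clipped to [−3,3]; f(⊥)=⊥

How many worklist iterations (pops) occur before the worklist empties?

8

Iteration log — 8 steps:
  step 1. node 0  ⊔preds=[-3,-2]  new=[-3,0]  old=⊥  +wl: 
  step 2. node 1  ⊔preds=⊥  new=[-3,-2]  stable
  step 3. node 2  ⊔preds=[-3,-1]  new=[-3,-1]  old=⊥  +wl: 
  step 4. node 3  ⊔preds=[-3,3]  new=[-3,3]  stable
  step 5. node 4  ⊔preds=[-3,-2]  new=[-3,3]  old=[2,3]  +wl: 3
  step 6. node 5  ⊔preds=⊥  new=[-2,-1]  stable
  step 7. node 6  ⊔preds=[-3,-1]  new=[-3,3]  old=[0,3]  +wl: 
  step 8. node 3  ⊔preds=[-3,3]  new=[-3,3]  stable

Least fixpoint reached:
  node 0: [-3,0]
  node 1: [-3,-2]
  node 2: [-3,-1]
  node 3: [-3,3]
  node 4: [-3,3]
  node 5: [-2,-1]
  node 6: [-3,3]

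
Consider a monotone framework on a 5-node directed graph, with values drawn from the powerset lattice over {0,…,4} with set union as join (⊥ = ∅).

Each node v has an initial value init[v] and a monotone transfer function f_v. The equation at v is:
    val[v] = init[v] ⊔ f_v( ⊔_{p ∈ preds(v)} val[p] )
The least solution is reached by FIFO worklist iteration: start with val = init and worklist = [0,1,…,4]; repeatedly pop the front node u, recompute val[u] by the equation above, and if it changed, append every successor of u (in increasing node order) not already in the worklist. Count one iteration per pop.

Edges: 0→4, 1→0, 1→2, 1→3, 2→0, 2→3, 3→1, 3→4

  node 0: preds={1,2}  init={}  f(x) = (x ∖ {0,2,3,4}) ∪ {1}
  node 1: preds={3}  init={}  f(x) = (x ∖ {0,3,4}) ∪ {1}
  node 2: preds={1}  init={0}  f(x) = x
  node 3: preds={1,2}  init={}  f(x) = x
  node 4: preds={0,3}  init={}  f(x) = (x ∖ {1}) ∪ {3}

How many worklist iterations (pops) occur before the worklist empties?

7

Iteration log — 7 steps:
  step 1. node 0  ⊔preds={0}  new={1}  old={}  +wl: 
  step 2. node 1  ⊔preds={}  new={1}  old={}  +wl: 0
  step 3. node 2  ⊔preds={1}  new={0,1}  old={0}  +wl: 
  step 4. node 3  ⊔preds={0,1}  new={0,1}  old={}  +wl: 1
  step 5. node 4  ⊔preds={0,1}  new={0,3}  old={}  +wl: 
  step 6. node 0  ⊔preds={0,1}  new={1}  stable
  step 7. node 1  ⊔preds={0,1}  new={1}  stable

Least fixpoint reached:
  node 0: {1}
  node 1: {1}
  node 2: {0,1}
  node 3: {0,1}
  node 4: {0,3}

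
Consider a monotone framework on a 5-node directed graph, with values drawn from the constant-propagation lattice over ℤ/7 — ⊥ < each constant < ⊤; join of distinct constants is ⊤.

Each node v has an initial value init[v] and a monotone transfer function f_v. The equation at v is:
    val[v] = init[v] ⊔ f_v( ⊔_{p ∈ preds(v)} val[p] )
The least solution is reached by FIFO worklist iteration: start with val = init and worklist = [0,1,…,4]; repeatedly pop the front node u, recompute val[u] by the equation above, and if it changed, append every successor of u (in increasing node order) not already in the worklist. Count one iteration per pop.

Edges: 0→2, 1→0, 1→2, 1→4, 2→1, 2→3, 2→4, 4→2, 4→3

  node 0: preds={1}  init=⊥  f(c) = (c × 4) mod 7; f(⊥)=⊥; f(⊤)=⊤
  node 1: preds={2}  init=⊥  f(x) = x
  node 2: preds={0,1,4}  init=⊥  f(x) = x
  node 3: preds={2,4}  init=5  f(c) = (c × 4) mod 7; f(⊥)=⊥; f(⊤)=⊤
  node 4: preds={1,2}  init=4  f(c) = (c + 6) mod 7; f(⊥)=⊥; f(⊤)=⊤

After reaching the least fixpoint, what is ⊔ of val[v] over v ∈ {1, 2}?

Trace (15 dequeues):
  [1] u=0 | in ⊥ | out ⊥ | ==
  [2] u=1 | in ⊥ | out ⊥ | ==
  [3] u=2 | in 4 | out 4 | prev ⊥ | push {1}
  [4] u=3 | in 4 | out ⊤ | prev 5 | push {}
  [5] u=4 | in 4 | out ⊤ | prev 4 | push {2,3}
  [6] u=1 | in 4 | out 4 | prev ⊥ | push {0,4}
  [7] u=2 | in ⊤ | out ⊤ | prev 4 | push {1}
  [8] u=3 | in ⊤ | out ⊤ | ==
  [9] u=0 | in 4 | out 2 | prev ⊥ | push {2}
  [10] u=4 | in ⊤ | out ⊤ | ==
  [11] u=1 | in ⊤ | out ⊤ | prev 4 | push {0,4}
  [12] u=2 | in ⊤ | out ⊤ | ==
  [13] u=0 | in ⊤ | out ⊤ | prev 2 | push {2}
  [14] u=4 | in ⊤ | out ⊤ | ==
  [15] u=2 | in ⊤ | out ⊤ | ==

Converged values:
  [0] ⊤
  [1] ⊤
  [2] ⊤
  [3] ⊤
  [4] ⊤

⊤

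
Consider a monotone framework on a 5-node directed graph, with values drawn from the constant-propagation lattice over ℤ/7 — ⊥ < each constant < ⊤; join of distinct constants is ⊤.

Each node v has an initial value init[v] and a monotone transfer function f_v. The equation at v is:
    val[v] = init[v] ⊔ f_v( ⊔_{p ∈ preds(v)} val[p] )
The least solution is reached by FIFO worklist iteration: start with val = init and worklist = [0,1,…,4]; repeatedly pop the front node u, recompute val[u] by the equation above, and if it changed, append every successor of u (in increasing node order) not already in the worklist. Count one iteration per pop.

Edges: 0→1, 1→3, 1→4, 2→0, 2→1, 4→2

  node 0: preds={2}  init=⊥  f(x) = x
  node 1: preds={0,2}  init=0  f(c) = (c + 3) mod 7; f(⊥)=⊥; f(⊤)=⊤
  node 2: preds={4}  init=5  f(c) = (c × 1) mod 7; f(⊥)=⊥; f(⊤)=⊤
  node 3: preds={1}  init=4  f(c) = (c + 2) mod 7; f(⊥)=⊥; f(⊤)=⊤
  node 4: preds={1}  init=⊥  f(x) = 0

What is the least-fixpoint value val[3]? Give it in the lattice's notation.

Iteration log — 8 steps:
  step 1. node 0  ⊔preds=5  new=5  old=⊥  +wl: 
  step 2. node 1  ⊔preds=5  new=⊤  old=0  +wl: 
  step 3. node 2  ⊔preds=⊥  new=5  stable
  step 4. node 3  ⊔preds=⊤  new=⊤  old=4  +wl: 
  step 5. node 4  ⊔preds=⊤  new=0  old=⊥  +wl: 2
  step 6. node 2  ⊔preds=0  new=⊤  old=5  +wl: 0,1
  step 7. node 0  ⊔preds=⊤  new=⊤  old=5  +wl: 
  step 8. node 1  ⊔preds=⊤  new=⊤  stable

Least fixpoint reached:
  node 0: ⊤
  node 1: ⊤
  node 2: ⊤
  node 3: ⊤
  node 4: 0

⊤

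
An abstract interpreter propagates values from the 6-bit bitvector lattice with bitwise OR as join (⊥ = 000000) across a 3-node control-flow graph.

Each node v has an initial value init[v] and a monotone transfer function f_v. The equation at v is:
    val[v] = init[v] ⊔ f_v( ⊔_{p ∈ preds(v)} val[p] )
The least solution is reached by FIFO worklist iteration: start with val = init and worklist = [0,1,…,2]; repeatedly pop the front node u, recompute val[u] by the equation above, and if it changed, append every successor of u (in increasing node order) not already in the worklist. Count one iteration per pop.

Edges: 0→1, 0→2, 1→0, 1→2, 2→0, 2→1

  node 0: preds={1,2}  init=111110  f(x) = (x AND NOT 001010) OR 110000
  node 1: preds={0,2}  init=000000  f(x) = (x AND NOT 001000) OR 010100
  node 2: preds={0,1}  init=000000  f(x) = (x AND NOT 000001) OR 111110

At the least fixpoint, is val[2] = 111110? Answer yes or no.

yes

Worklist (5 pops):
  #1 pop 0: in=000000 → 111110 (no change)
  #2 pop 1: in=111110 → 110110 (was 000000); enqueue [0]
  #3 pop 2: in=111110 → 111110 (was 000000); enqueue [1]
  #4 pop 0: in=111110 → 111110 (no change)
  #5 pop 1: in=111110 → 110110 (no change)

Fixpoint:
  val[0] = 111110
  val[1] = 110110
  val[2] = 111110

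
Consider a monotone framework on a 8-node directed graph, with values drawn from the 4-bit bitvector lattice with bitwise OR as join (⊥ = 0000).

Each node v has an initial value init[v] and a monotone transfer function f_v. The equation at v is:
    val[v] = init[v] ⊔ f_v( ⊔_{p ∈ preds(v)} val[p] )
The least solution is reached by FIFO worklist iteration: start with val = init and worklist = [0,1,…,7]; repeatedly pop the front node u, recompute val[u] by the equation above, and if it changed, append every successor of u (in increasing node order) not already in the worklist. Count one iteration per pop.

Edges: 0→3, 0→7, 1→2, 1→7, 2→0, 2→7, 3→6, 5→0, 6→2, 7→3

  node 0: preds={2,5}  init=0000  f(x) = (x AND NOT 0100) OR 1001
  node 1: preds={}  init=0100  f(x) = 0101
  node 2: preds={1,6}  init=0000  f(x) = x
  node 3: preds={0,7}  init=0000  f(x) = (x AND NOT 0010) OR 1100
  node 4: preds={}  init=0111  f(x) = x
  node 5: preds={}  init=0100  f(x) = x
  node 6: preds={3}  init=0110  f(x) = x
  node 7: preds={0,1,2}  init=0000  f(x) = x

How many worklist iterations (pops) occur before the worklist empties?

Trace (13 dequeues):
  [1] u=0 | in 0100 | out 1001 | prev 0000 | push {}
  [2] u=1 | in 0000 | out 0101 | prev 0100 | push {}
  [3] u=2 | in 0111 | out 0111 | prev 0000 | push {0}
  [4] u=3 | in 1001 | out 1101 | prev 0000 | push {}
  [5] u=4 | in 0000 | out 0111 | ==
  [6] u=5 | in 0000 | out 0100 | ==
  [7] u=6 | in 1101 | out 1111 | prev 0110 | push {2}
  [8] u=7 | in 1111 | out 1111 | prev 0000 | push {3}
  [9] u=0 | in 0111 | out 1011 | prev 1001 | push {7}
  [10] u=2 | in 1111 | out 1111 | prev 0111 | push {0}
  [11] u=3 | in 1111 | out 1101 | ==
  [12] u=7 | in 1111 | out 1111 | ==
  [13] u=0 | in 1111 | out 1011 | ==

Converged values:
  [0] 1011
  [1] 0101
  [2] 1111
  [3] 1101
  [4] 0111
  [5] 0100
  [6] 1111
  [7] 1111

13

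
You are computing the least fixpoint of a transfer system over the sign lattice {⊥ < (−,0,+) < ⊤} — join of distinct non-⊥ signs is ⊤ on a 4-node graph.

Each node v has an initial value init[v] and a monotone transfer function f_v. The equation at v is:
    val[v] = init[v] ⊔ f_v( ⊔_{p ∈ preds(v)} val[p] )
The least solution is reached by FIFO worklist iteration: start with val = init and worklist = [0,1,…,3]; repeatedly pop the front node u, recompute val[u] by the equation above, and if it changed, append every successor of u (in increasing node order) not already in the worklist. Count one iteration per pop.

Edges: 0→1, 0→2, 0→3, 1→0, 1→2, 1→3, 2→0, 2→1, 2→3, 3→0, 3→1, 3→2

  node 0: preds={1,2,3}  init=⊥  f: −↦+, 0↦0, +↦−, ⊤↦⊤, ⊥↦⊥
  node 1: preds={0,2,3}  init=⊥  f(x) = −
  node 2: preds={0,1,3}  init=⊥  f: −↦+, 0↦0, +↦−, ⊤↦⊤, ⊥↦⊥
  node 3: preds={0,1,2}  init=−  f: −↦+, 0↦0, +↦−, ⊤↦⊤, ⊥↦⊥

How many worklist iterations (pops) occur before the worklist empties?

Worklist (8 pops):
  #1 pop 0: in=− → + (was ⊥); enqueue []
  #2 pop 1: in=⊤ → − (was ⊥); enqueue [0]
  #3 pop 2: in=⊤ → ⊤ (was ⊥); enqueue [1]
  #4 pop 3: in=⊤ → ⊤ (was −); enqueue [2]
  #5 pop 0: in=⊤ → ⊤ (was +); enqueue [3]
  #6 pop 1: in=⊤ → − (no change)
  #7 pop 2: in=⊤ → ⊤ (no change)
  #8 pop 3: in=⊤ → ⊤ (no change)

Fixpoint:
  val[0] = ⊤
  val[1] = −
  val[2] = ⊤
  val[3] = ⊤

8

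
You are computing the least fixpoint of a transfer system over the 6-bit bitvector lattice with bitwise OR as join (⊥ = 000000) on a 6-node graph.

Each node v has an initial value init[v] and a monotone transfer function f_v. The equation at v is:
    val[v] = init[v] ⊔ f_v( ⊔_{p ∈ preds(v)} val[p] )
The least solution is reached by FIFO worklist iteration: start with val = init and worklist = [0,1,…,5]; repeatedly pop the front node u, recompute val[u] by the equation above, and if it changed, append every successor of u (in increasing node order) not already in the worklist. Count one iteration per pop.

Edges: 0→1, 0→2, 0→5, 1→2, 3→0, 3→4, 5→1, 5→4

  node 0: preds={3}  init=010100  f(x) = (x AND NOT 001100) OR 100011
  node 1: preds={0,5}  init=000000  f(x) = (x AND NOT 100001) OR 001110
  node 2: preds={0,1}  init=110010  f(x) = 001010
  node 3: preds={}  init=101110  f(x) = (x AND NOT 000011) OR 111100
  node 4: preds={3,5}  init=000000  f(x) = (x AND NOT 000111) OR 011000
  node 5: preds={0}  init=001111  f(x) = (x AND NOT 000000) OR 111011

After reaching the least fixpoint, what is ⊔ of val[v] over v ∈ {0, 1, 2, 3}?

111111

Worklist (9 pops):
  #1 pop 0: in=101110 → 110111 (was 010100); enqueue []
  #2 pop 1: in=111111 → 011110 (was 000000); enqueue []
  #3 pop 2: in=111111 → 111010 (was 110010); enqueue []
  #4 pop 3: in=000000 → 111110 (was 101110); enqueue [0]
  #5 pop 4: in=111111 → 111000 (was 000000); enqueue []
  #6 pop 5: in=110111 → 111111 (was 001111); enqueue [1,4]
  #7 pop 0: in=111110 → 110111 (no change)
  #8 pop 1: in=111111 → 011110 (no change)
  #9 pop 4: in=111111 → 111000 (no change)

Fixpoint:
  val[0] = 110111
  val[1] = 011110
  val[2] = 111010
  val[3] = 111110
  val[4] = 111000
  val[5] = 111111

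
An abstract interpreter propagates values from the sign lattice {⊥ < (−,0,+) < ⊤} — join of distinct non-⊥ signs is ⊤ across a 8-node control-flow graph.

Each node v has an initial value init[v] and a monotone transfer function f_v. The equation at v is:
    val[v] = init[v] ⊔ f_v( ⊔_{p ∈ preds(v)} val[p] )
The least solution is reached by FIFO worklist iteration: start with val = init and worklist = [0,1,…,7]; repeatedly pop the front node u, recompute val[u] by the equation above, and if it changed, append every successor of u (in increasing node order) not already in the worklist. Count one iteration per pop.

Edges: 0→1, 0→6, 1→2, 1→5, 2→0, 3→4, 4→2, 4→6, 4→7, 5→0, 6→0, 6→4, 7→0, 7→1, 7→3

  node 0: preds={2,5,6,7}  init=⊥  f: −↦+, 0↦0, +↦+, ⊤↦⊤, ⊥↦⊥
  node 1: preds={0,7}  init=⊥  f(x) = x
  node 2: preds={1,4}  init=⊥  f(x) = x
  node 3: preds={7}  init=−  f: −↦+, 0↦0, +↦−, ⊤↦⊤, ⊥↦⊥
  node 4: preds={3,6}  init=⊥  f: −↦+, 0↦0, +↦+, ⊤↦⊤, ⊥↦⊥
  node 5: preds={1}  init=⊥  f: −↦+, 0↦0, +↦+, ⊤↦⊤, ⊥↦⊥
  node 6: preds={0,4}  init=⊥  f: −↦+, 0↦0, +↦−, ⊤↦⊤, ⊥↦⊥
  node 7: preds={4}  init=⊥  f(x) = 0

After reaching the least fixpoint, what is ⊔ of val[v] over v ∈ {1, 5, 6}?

⊤

Trace (21 dequeues):
  [1] u=0 | in ⊥ | out ⊥ | ==
  [2] u=1 | in ⊥ | out ⊥ | ==
  [3] u=2 | in ⊥ | out ⊥ | ==
  [4] u=3 | in ⊥ | out − | ==
  [5] u=4 | in − | out + | prev ⊥ | push {2}
  [6] u=5 | in ⊥ | out ⊥ | ==
  [7] u=6 | in + | out − | prev ⊥ | push {0,4}
  [8] u=7 | in + | out 0 | prev ⊥ | push {1,3}
  [9] u=2 | in + | out + | prev ⊥ | push {}
  [10] u=0 | in ⊤ | out ⊤ | prev ⊥ | push {6}
  [11] u=4 | in − | out + | ==
  [12] u=1 | in ⊤ | out ⊤ | prev ⊥ | push {2,5}
  [13] u=3 | in 0 | out ⊤ | prev − | push {4}
  [14] u=6 | in ⊤ | out ⊤ | prev − | push {0}
  [15] u=2 | in ⊤ | out ⊤ | prev + | push {}
  [16] u=5 | in ⊤ | out ⊤ | prev ⊥ | push {}
  [17] u=4 | in ⊤ | out ⊤ | prev + | push {2,6,7}
  [18] u=0 | in ⊤ | out ⊤ | ==
  [19] u=2 | in ⊤ | out ⊤ | ==
  [20] u=6 | in ⊤ | out ⊤ | ==
  [21] u=7 | in ⊤ | out 0 | ==

Converged values:
  [0] ⊤
  [1] ⊤
  [2] ⊤
  [3] ⊤
  [4] ⊤
  [5] ⊤
  [6] ⊤
  [7] 0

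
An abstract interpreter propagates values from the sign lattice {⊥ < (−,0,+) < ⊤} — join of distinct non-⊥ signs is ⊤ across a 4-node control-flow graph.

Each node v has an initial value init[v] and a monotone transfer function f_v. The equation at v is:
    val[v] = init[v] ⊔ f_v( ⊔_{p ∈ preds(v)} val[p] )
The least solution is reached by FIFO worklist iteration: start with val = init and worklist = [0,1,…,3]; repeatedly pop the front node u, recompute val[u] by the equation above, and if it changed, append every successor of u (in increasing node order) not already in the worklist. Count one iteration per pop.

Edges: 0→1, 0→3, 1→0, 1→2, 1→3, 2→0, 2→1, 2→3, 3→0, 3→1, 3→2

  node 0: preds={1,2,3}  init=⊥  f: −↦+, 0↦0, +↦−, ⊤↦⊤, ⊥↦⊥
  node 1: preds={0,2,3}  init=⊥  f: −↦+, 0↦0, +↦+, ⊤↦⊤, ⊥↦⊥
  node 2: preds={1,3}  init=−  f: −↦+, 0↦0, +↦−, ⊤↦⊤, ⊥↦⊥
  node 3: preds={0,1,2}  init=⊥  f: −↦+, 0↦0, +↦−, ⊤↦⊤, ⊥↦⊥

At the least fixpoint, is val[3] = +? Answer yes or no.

Iteration log — 8 steps:
  step 1. node 0  ⊔preds=−  new=+  old=⊥  +wl: 
  step 2. node 1  ⊔preds=⊤  new=⊤  old=⊥  +wl: 0
  step 3. node 2  ⊔preds=⊤  new=⊤  old=−  +wl: 1
  step 4. node 3  ⊔preds=⊤  new=⊤  old=⊥  +wl: 2
  step 5. node 0  ⊔preds=⊤  new=⊤  old=+  +wl: 3
  step 6. node 1  ⊔preds=⊤  new=⊤  stable
  step 7. node 2  ⊔preds=⊤  new=⊤  stable
  step 8. node 3  ⊔preds=⊤  new=⊤  stable

Least fixpoint reached:
  node 0: ⊤
  node 1: ⊤
  node 2: ⊤
  node 3: ⊤

no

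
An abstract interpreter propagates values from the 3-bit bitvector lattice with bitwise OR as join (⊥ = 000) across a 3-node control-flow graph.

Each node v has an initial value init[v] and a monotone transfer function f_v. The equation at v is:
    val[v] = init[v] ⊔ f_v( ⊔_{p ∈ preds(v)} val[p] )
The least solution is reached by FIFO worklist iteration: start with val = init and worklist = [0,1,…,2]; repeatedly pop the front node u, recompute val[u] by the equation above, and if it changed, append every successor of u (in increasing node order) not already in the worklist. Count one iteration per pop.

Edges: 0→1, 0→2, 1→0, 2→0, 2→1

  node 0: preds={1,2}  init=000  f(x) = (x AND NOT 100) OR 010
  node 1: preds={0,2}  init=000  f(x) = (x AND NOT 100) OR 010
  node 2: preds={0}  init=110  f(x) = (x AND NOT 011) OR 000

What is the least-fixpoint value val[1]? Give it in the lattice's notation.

Iteration log — 4 steps:
  step 1. node 0  ⊔preds=110  new=010  old=000  +wl: 
  step 2. node 1  ⊔preds=110  new=010  old=000  +wl: 0
  step 3. node 2  ⊔preds=010  new=110  stable
  step 4. node 0  ⊔preds=110  new=010  stable

Least fixpoint reached:
  node 0: 010
  node 1: 010
  node 2: 110

010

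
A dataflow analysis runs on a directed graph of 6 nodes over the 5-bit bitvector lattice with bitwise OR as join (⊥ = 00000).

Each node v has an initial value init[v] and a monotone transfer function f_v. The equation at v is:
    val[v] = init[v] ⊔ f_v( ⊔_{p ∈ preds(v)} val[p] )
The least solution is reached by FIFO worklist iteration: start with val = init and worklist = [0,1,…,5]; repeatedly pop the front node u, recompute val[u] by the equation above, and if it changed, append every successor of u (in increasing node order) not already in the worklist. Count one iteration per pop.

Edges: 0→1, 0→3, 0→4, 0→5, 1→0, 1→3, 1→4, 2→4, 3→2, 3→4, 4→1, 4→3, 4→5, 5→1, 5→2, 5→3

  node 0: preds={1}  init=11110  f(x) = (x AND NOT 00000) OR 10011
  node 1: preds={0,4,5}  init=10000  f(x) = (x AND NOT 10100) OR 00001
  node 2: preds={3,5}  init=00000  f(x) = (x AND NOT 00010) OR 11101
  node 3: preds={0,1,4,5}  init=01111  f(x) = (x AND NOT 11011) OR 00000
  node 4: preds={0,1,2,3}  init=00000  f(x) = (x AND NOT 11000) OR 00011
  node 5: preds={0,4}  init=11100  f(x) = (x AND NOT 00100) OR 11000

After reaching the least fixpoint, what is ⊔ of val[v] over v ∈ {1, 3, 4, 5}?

11111

Trace (10 dequeues):
  [1] u=0 | in 10000 | out 11111 | prev 11110 | push {}
  [2] u=1 | in 11111 | out 11011 | prev 10000 | push {0}
  [3] u=2 | in 11111 | out 11101 | prev 00000 | push {}
  [4] u=3 | in 11111 | out 01111 | ==
  [5] u=4 | in 11111 | out 00111 | prev 00000 | push {1,3}
  [6] u=5 | in 11111 | out 11111 | prev 11100 | push {2}
  [7] u=0 | in 11011 | out 11111 | ==
  [8] u=1 | in 11111 | out 11011 | ==
  [9] u=3 | in 11111 | out 01111 | ==
  [10] u=2 | in 11111 | out 11101 | ==

Converged values:
  [0] 11111
  [1] 11011
  [2] 11101
  [3] 01111
  [4] 00111
  [5] 11111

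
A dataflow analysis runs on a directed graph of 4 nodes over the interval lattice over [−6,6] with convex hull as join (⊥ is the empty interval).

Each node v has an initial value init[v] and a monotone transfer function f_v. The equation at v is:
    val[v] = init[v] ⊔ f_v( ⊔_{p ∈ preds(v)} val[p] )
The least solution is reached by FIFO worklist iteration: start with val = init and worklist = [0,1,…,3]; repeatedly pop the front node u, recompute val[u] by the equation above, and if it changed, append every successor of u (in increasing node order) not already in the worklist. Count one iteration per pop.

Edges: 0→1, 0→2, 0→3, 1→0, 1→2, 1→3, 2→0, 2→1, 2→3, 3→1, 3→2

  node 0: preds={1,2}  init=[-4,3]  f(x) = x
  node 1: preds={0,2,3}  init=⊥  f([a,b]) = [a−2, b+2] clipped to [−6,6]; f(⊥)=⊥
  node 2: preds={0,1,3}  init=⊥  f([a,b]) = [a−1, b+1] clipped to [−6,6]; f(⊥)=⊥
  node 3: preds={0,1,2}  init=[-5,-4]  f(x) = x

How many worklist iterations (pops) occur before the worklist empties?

9

Trace (9 dequeues):
  [1] u=0 | in ⊥ | out [-4,3] | ==
  [2] u=1 | in [-5,3] | out [-6,5] | prev ⊥ | push {0}
  [3] u=2 | in [-6,5] | out [-6,6] | prev ⊥ | push {1}
  [4] u=3 | in [-6,6] | out [-6,6] | prev [-5,-4] | push {2}
  [5] u=0 | in [-6,6] | out [-6,6] | prev [-4,3] | push {3}
  [6] u=1 | in [-6,6] | out [-6,6] | prev [-6,5] | push {0}
  [7] u=2 | in [-6,6] | out [-6,6] | ==
  [8] u=3 | in [-6,6] | out [-6,6] | ==
  [9] u=0 | in [-6,6] | out [-6,6] | ==

Converged values:
  [0] [-6,6]
  [1] [-6,6]
  [2] [-6,6]
  [3] [-6,6]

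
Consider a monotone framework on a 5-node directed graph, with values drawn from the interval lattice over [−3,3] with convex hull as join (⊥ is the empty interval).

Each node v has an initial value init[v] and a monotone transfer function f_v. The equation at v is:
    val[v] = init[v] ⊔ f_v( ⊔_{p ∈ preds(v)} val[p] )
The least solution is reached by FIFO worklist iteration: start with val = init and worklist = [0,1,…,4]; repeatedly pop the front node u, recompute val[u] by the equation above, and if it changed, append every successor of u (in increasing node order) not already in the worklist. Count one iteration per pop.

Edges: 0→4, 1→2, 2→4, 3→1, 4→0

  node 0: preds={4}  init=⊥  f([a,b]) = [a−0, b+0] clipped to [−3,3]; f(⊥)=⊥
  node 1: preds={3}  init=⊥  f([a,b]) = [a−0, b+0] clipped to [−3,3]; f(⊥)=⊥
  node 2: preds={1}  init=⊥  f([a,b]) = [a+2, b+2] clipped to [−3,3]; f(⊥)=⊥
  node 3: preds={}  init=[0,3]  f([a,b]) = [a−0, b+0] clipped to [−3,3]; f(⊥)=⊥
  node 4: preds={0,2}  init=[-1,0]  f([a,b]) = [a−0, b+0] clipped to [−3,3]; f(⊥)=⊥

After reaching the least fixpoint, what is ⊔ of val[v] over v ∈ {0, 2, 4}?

[-1,3]

Worklist (7 pops):
  #1 pop 0: in=[-1,0] → [-1,0] (was ⊥); enqueue []
  #2 pop 1: in=[0,3] → [0,3] (was ⊥); enqueue []
  #3 pop 2: in=[0,3] → [2,3] (was ⊥); enqueue []
  #4 pop 3: in=⊥ → [0,3] (no change)
  #5 pop 4: in=[-1,3] → [-1,3] (was [-1,0]); enqueue [0]
  #6 pop 0: in=[-1,3] → [-1,3] (was [-1,0]); enqueue [4]
  #7 pop 4: in=[-1,3] → [-1,3] (no change)

Fixpoint:
  val[0] = [-1,3]
  val[1] = [0,3]
  val[2] = [2,3]
  val[3] = [0,3]
  val[4] = [-1,3]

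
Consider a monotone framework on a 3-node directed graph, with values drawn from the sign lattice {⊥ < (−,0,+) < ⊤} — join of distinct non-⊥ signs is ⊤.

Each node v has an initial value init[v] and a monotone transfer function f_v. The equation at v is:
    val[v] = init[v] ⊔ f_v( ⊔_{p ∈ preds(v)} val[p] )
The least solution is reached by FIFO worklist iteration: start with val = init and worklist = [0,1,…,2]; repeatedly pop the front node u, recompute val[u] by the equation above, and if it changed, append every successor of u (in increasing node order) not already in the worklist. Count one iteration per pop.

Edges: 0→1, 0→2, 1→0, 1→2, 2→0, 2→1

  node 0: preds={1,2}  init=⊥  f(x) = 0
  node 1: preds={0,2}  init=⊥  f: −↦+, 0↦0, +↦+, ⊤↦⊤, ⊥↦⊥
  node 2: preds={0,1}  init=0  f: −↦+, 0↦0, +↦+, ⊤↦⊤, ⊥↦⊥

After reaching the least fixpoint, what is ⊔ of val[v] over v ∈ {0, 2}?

Iteration log — 4 steps:
  step 1. node 0  ⊔preds=0  new=0  old=⊥  +wl: 
  step 2. node 1  ⊔preds=0  new=0  old=⊥  +wl: 0
  step 3. node 2  ⊔preds=0  new=0  stable
  step 4. node 0  ⊔preds=0  new=0  stable

Least fixpoint reached:
  node 0: 0
  node 1: 0
  node 2: 0

0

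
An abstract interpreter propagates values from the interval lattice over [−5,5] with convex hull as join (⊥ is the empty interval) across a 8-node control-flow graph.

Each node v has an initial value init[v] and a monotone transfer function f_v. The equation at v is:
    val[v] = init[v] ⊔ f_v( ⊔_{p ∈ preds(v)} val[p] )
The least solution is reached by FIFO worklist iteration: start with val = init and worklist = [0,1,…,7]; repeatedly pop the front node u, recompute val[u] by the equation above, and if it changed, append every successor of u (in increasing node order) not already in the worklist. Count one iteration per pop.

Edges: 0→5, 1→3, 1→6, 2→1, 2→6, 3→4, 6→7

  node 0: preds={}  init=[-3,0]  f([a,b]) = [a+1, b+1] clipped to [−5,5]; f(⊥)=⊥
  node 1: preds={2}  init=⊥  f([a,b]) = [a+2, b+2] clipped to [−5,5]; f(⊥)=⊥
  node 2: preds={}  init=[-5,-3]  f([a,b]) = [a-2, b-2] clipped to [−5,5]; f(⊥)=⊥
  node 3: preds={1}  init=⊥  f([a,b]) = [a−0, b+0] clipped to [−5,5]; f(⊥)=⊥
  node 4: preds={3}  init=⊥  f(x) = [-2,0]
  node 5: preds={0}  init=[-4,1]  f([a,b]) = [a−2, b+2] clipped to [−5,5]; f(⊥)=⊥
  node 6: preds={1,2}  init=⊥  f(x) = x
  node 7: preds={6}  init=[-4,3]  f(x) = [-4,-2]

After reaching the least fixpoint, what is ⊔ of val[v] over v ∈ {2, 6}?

Trace (8 dequeues):
  [1] u=0 | in ⊥ | out [-3,0] | ==
  [2] u=1 | in [-5,-3] | out [-3,-1] | prev ⊥ | push {}
  [3] u=2 | in ⊥ | out [-5,-3] | ==
  [4] u=3 | in [-3,-1] | out [-3,-1] | prev ⊥ | push {}
  [5] u=4 | in [-3,-1] | out [-2,0] | prev ⊥ | push {}
  [6] u=5 | in [-3,0] | out [-5,2] | prev [-4,1] | push {}
  [7] u=6 | in [-5,-1] | out [-5,-1] | prev ⊥ | push {}
  [8] u=7 | in [-5,-1] | out [-4,3] | ==

Converged values:
  [0] [-3,0]
  [1] [-3,-1]
  [2] [-5,-3]
  [3] [-3,-1]
  [4] [-2,0]
  [5] [-5,2]
  [6] [-5,-1]
  [7] [-4,3]

[-5,-1]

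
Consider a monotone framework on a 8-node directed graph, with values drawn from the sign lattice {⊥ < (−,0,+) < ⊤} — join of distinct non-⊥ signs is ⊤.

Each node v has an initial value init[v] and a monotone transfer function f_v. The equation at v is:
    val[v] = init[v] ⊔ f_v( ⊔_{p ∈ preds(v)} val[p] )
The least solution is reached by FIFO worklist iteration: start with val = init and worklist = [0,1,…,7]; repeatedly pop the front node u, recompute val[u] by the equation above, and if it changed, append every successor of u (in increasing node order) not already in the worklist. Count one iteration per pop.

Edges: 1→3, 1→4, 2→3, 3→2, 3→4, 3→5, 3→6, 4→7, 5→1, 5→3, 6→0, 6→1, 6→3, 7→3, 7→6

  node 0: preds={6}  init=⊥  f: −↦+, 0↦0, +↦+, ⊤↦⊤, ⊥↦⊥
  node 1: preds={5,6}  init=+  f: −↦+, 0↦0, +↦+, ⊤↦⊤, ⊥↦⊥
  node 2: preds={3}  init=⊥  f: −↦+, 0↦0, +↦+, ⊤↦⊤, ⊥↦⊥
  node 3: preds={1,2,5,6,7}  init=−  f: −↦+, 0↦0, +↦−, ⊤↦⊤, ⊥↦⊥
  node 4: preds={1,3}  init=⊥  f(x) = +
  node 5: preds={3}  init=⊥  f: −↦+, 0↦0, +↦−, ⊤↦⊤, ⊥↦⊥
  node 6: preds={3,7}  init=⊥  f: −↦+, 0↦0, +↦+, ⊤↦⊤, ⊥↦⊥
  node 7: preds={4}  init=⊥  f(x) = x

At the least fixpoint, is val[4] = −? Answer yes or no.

Iteration log — 21 steps:
  step 1. node 0  ⊔preds=⊥  new=⊥  stable
  step 2. node 1  ⊔preds=⊥  new=+  stable
  step 3. node 2  ⊔preds=−  new=+  old=⊥  +wl: 
  step 4. node 3  ⊔preds=+  new=−  stable
  step 5. node 4  ⊔preds=⊤  new=+  old=⊥  +wl: 
  step 6. node 5  ⊔preds=−  new=+  old=⊥  +wl: 1,3
  step 7. node 6  ⊔preds=−  new=+  old=⊥  +wl: 0
  step 8. node 7  ⊔preds=+  new=+  old=⊥  +wl: 6
  step 9. node 1  ⊔preds=+  new=+  stable
  step 10. node 3  ⊔preds=+  new=−  stable
  step 11. node 0  ⊔preds=+  new=+  old=⊥  +wl: 
  step 12. node 6  ⊔preds=⊤  new=⊤  old=+  +wl: 0,1,3
  step 13. node 0  ⊔preds=⊤  new=⊤  old=+  +wl: 
  step 14. node 1  ⊔preds=⊤  new=⊤  old=+  +wl: 4
  step 15. node 3  ⊔preds=⊤  new=⊤  old=−  +wl: 2,5,6
  step 16. node 4  ⊔preds=⊤  new=+  stable
  step 17. node 2  ⊔preds=⊤  new=⊤  old=+  +wl: 3
  step 18. node 5  ⊔preds=⊤  new=⊤  old=+  +wl: 1
  step 19. node 6  ⊔preds=⊤  new=⊤  stable
  step 20. node 3  ⊔preds=⊤  new=⊤  stable
  step 21. node 1  ⊔preds=⊤  new=⊤  stable

Least fixpoint reached:
  node 0: ⊤
  node 1: ⊤
  node 2: ⊤
  node 3: ⊤
  node 4: +
  node 5: ⊤
  node 6: ⊤
  node 7: +

no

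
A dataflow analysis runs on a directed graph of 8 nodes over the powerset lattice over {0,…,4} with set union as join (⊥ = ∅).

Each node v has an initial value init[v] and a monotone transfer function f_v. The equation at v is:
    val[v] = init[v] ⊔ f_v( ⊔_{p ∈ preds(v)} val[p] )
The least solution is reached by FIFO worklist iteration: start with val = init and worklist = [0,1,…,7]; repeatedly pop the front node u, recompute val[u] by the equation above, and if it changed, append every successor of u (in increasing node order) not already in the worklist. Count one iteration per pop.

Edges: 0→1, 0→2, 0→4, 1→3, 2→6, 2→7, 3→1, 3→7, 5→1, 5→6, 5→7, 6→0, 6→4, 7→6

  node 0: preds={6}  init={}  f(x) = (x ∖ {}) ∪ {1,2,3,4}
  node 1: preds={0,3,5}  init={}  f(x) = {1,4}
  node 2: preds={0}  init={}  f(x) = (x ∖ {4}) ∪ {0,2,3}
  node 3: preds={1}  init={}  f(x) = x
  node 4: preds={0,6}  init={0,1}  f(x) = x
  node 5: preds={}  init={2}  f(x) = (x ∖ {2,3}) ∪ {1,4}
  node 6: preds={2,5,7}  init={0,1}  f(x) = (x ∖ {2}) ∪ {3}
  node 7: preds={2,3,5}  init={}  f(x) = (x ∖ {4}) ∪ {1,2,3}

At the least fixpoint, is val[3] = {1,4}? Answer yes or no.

Iteration log — 12 steps:
  step 1. node 0  ⊔preds={0,1}  new={0,1,2,3,4}  old={}  +wl: 
  step 2. node 1  ⊔preds={0,1,2,3,4}  new={1,4}  old={}  +wl: 
  step 3. node 2  ⊔preds={0,1,2,3,4}  new={0,1,2,3}  old={}  +wl: 
  step 4. node 3  ⊔preds={1,4}  new={1,4}  old={}  +wl: 1
  step 5. node 4  ⊔preds={0,1,2,3,4}  new={0,1,2,3,4}  old={0,1}  +wl: 
  step 6. node 5  ⊔preds={}  new={1,2,4}  old={2}  +wl: 
  step 7. node 6  ⊔preds={0,1,2,3,4}  new={0,1,3,4}  old={0,1}  +wl: 0,4
  step 8. node 7  ⊔preds={0,1,2,3,4}  new={0,1,2,3}  old={}  +wl: 6
  step 9. node 1  ⊔preds={0,1,2,3,4}  new={1,4}  stable
  step 10. node 0  ⊔preds={0,1,3,4}  new={0,1,2,3,4}  stable
  step 11. node 4  ⊔preds={0,1,2,3,4}  new={0,1,2,3,4}  stable
  step 12. node 6  ⊔preds={0,1,2,3,4}  new={0,1,3,4}  stable

Least fixpoint reached:
  node 0: {0,1,2,3,4}
  node 1: {1,4}
  node 2: {0,1,2,3}
  node 3: {1,4}
  node 4: {0,1,2,3,4}
  node 5: {1,2,4}
  node 6: {0,1,3,4}
  node 7: {0,1,2,3}

yes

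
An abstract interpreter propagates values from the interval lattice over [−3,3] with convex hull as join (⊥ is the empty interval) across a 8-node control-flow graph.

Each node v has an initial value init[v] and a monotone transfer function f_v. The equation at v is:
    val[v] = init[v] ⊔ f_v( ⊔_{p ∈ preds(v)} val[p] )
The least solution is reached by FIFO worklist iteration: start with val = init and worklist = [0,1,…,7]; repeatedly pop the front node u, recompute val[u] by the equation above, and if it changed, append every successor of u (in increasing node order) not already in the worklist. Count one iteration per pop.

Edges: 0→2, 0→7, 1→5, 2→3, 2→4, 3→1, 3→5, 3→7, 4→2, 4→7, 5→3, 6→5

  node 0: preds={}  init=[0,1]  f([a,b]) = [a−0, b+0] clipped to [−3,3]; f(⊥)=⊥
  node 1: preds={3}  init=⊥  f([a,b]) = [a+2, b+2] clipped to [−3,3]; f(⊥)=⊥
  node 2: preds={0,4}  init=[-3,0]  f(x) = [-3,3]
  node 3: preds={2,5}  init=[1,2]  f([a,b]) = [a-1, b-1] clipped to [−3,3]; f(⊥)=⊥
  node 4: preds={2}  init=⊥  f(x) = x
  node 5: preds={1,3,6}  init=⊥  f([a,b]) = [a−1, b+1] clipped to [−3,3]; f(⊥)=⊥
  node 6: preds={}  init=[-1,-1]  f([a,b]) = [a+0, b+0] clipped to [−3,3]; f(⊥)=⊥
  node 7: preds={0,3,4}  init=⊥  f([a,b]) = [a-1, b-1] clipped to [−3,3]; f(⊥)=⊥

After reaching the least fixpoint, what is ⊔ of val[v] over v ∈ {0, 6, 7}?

[-3,2]

Iteration log — 12 steps:
  step 1. node 0  ⊔preds=⊥  new=[0,1]  stable
  step 2. node 1  ⊔preds=[1,2]  new=[3,3]  old=⊥  +wl: 
  step 3. node 2  ⊔preds=[0,1]  new=[-3,3]  old=[-3,0]  +wl: 
  step 4. node 3  ⊔preds=[-3,3]  new=[-3,2]  old=[1,2]  +wl: 1
  step 5. node 4  ⊔preds=[-3,3]  new=[-3,3]  old=⊥  +wl: 2
  step 6. node 5  ⊔preds=[-3,3]  new=[-3,3]  old=⊥  +wl: 3
  step 7. node 6  ⊔preds=⊥  new=[-1,-1]  stable
  step 8. node 7  ⊔preds=[-3,3]  new=[-3,2]  old=⊥  +wl: 
  step 9. node 1  ⊔preds=[-3,2]  new=[-1,3]  old=[3,3]  +wl: 5
  step 10. node 2  ⊔preds=[-3,3]  new=[-3,3]  stable
  step 11. node 3  ⊔preds=[-3,3]  new=[-3,2]  stable
  step 12. node 5  ⊔preds=[-3,3]  new=[-3,3]  stable

Least fixpoint reached:
  node 0: [0,1]
  node 1: [-1,3]
  node 2: [-3,3]
  node 3: [-3,2]
  node 4: [-3,3]
  node 5: [-3,3]
  node 6: [-1,-1]
  node 7: [-3,2]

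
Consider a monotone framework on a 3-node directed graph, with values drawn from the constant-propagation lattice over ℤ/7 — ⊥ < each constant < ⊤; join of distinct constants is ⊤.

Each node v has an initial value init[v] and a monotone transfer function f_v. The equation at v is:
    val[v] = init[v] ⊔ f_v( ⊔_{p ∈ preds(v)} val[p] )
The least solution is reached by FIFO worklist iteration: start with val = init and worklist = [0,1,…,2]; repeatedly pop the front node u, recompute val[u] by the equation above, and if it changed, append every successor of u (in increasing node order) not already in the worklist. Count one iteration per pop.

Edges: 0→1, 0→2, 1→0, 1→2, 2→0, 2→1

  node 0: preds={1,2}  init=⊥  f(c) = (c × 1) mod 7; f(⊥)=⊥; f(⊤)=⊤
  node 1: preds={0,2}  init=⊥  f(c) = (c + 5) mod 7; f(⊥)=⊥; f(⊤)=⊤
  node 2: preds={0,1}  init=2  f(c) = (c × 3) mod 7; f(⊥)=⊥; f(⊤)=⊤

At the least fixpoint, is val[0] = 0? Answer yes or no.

no

Worklist (7 pops):
  #1 pop 0: in=2 → 2 (was ⊥); enqueue []
  #2 pop 1: in=2 → 0 (was ⊥); enqueue [0]
  #3 pop 2: in=⊤ → ⊤ (was 2); enqueue [1]
  #4 pop 0: in=⊤ → ⊤ (was 2); enqueue [2]
  #5 pop 1: in=⊤ → ⊤ (was 0); enqueue [0]
  #6 pop 2: in=⊤ → ⊤ (no change)
  #7 pop 0: in=⊤ → ⊤ (no change)

Fixpoint:
  val[0] = ⊤
  val[1] = ⊤
  val[2] = ⊤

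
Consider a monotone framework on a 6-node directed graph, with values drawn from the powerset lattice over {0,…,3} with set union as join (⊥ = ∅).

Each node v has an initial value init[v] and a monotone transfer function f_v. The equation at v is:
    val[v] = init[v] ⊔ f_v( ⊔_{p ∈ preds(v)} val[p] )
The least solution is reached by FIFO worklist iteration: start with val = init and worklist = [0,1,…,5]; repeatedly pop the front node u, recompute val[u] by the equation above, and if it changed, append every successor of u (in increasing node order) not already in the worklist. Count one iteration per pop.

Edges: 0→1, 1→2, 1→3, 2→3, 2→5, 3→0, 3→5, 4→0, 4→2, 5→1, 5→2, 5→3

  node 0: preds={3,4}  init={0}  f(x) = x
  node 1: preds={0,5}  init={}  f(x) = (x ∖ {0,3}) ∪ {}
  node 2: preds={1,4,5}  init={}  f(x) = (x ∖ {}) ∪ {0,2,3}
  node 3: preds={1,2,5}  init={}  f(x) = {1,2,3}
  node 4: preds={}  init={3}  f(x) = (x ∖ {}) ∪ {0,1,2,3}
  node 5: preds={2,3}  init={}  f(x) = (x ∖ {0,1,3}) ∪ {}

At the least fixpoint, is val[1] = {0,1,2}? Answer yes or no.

Worklist (12 pops):
  #1 pop 0: in={3} → {0,3} (was {0}); enqueue []
  #2 pop 1: in={0,3} → {} (no change)
  #3 pop 2: in={3} → {0,2,3} (was {}); enqueue []
  #4 pop 3: in={0,2,3} → {1,2,3} (was {}); enqueue [0]
  #5 pop 4: in={} → {0,1,2,3} (was {3}); enqueue [2]
  #6 pop 5: in={0,1,2,3} → {2} (was {}); enqueue [1,3]
  #7 pop 0: in={0,1,2,3} → {0,1,2,3} (was {0,3}); enqueue []
  #8 pop 2: in={0,1,2,3} → {0,1,2,3} (was {0,2,3}); enqueue [5]
  #9 pop 1: in={0,1,2,3} → {1,2} (was {}); enqueue [2]
  #10 pop 3: in={0,1,2,3} → {1,2,3} (no change)
  #11 pop 5: in={0,1,2,3} → {2} (no change)
  #12 pop 2: in={0,1,2,3} → {0,1,2,3} (no change)

Fixpoint:
  val[0] = {0,1,2,3}
  val[1] = {1,2}
  val[2] = {0,1,2,3}
  val[3] = {1,2,3}
  val[4] = {0,1,2,3}
  val[5] = {2}

no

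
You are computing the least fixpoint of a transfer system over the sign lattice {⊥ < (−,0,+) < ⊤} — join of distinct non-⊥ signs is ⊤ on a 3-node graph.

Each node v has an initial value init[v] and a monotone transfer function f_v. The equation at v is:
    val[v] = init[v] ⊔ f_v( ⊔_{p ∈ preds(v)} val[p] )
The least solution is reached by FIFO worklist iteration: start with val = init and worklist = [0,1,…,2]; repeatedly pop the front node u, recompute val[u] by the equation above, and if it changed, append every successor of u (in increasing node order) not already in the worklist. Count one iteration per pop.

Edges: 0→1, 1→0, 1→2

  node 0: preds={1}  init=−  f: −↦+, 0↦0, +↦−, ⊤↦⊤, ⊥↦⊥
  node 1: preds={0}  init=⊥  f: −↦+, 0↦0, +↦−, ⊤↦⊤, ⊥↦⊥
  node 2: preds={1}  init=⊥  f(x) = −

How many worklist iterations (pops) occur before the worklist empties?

4

Worklist (4 pops):
  #1 pop 0: in=⊥ → − (no change)
  #2 pop 1: in=− → + (was ⊥); enqueue [0]
  #3 pop 2: in=+ → − (was ⊥); enqueue []
  #4 pop 0: in=+ → − (no change)

Fixpoint:
  val[0] = −
  val[1] = +
  val[2] = −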